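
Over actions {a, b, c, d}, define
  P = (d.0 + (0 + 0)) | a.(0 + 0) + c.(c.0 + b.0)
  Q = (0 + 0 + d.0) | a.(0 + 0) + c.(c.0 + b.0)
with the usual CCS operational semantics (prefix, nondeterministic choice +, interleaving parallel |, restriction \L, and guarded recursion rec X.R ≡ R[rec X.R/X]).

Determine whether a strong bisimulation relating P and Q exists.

YES

P's transition system — 6 states:
  m0 = (d.0 + (0 + 0)) | a.(0 + 0) + c.(c.0 + b.0) :: --a--▸ m1, --c--▸ m2, --d--▸ m3
  m1 = (d.0 + (0 + 0)) | (0 + 0) :: --d--▸ m4
  m2 = c.0 + b.0 :: --b--▸ m5, --c--▸ m5
  m3 = 0 | a.(0 + 0) :: --a--▸ m4
  m4 = 0 | (0 + 0) :: ∅
  m5 = 0 :: ∅
Q's transition system — 6 states:
  n0 = (0 + 0 + d.0) | a.(0 + 0) + c.(c.0 + b.0) :: --a--▸ n1, --c--▸ n2, --d--▸ n3
  n1 = (0 + 0 + d.0) | (0 + 0) :: --d--▸ n4
  n2 = c.0 + b.0 :: --b--▸ n5, --c--▸ n5
  n3 = 0 | a.(0 + 0) :: --a--▸ n4
  n4 = 0 | (0 + 0) :: ∅
  n5 = 0 :: ∅
Bisimilarity quotient blocks:
  B0 = {m0, n0}
  B1 = {m2, n2}
  B2 = {m4, m5, n4, n5}
  B3 = {m3, n3}
  B4 = {m1, n1}
m0 ∈ B0, n0 ∈ B0 → same block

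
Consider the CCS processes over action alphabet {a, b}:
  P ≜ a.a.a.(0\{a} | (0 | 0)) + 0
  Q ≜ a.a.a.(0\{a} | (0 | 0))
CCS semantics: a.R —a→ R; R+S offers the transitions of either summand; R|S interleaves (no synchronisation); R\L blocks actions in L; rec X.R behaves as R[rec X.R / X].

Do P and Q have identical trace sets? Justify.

P's transition system — 4 states:
  p0 = a.a.a.(0\{a} | (0 | 0)) + 0 has moves ··a··> p1
  p1 = a.a.(0\{a} | (0 | 0)) has moves ··a··> p2
  p2 = a.(0\{a} | (0 | 0)) has moves ··a··> p3
  p3 = 0\{a} | (0 | 0) has moves deadlocked
Q's transition system — 4 states:
  q0 = a.a.a.(0\{a} | (0 | 0)) has moves ··a··> q1
  q1 = a.a.(0\{a} | (0 | 0)) has moves ··a··> q2
  q2 = a.(0\{a} | (0 | 0)) has moves ··a··> q3
  q3 = 0\{a} | (0 | 0) has moves deadlocked
Partition-refinement fixed point:
  B0 = {p0, q0}
  B1 = {p1, q1}
  B2 = {p2, q2}
  B3 = {p3, q3}
p0 ∈ B0, q0 ∈ B0 → same block
Bisimilar ⇒ trace-equivalent.

YES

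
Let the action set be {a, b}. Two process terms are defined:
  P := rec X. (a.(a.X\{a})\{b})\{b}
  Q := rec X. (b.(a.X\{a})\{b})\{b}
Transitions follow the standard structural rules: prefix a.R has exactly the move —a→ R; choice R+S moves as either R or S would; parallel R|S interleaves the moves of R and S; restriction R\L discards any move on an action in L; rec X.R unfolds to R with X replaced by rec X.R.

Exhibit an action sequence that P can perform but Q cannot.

P's transition system — 3 states:
  s0 = rec X. (a.(a.X\{a})\{b})\{b} :: =a=> s1
  s1 = (a.(rec X. (a.(a.X\{a})\{b})\{b})\{a})\{b}\{b} :: =a=> s2
  s2 = (rec X. (a.(a.X\{a})\{b})\{b})\{a}\{b}\{b} :: stopped
Q's transition system — 1 states:
  t0 = rec X. (b.(a.X\{a})\{b})\{b} :: stopped
Trace ⟨a⟩ through P, begin at {s0}:
  step 1 (a): {s1}
  ✓ P
Trace ⟨a⟩ through Q, begin at {t0}:
  step 1 (a): no successor for Q

a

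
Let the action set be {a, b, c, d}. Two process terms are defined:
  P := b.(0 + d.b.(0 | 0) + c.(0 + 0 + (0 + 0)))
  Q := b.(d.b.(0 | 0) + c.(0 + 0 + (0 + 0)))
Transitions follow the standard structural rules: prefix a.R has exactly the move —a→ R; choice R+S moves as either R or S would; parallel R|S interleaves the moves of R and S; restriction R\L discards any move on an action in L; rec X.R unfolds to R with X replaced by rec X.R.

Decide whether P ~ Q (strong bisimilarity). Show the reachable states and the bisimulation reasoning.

P's transition system — 5 states:
  m0 = b.(0 + d.b.(0 | 0) + c.(0 + 0 + (0 + 0))) has moves -b-> m1
  m1 = 0 + d.b.(0 | 0) + c.(0 + 0 + (0 + 0)) has moves -c-> m2, -d-> m3
  m2 = 0 + 0 + (0 + 0) has moves stopped
  m3 = b.(0 | 0) has moves -b-> m4
  m4 = 0 | 0 has moves stopped
Q's transition system — 5 states:
  n0 = b.(d.b.(0 | 0) + c.(0 + 0 + (0 + 0))) has moves -b-> n1
  n1 = d.b.(0 | 0) + c.(0 + 0 + (0 + 0)) has moves -c-> n2, -d-> n3
  n2 = 0 + 0 + (0 + 0) has moves stopped
  n3 = b.(0 | 0) has moves -b-> n4
  n4 = 0 | 0 has moves stopped
Partition-refinement fixed point:
  B0 = {m0, n0}
  B1 = {m1, n1}
  B2 = {m2, m4, n2, n4}
  B3 = {m3, n3}
m0 ∈ B0, n0 ∈ B0 → same block

bisimilar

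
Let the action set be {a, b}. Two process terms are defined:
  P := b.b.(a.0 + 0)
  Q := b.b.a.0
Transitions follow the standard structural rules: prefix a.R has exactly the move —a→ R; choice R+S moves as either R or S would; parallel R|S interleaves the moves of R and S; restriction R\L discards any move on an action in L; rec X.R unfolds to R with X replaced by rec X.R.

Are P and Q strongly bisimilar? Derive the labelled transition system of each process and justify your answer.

P's transition system — 4 states:
  s0 = b.b.(a.0 + 0) ⊢ ··b··> s1
  s1 = b.(a.0 + 0) ⊢ ··b··> s2
  s2 = a.0 + 0 ⊢ ··a··> s3
  s3 = 0 ⊢ stopped
Q's transition system — 4 states:
  t0 = b.b.a.0 ⊢ ··b··> t1
  t1 = b.a.0 ⊢ ··b··> t2
  t2 = a.0 ⊢ ··a··> t3
  t3 = 0 ⊢ stopped
Bisimilarity quotient blocks:
  B0 = {s0, t0}
  B1 = {s1, t1}
  B2 = {s2, t2}
  B3 = {s3, t3}
s0 ∈ B0, t0 ∈ B0 → same block

YES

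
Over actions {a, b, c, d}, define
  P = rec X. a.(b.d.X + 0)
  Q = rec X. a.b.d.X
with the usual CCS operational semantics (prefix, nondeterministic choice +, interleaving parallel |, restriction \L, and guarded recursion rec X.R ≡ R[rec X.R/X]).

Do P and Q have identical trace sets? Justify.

traces(P) = traces(Q)

Reachable graph of P (3 states):
  s0 = rec X. a.(b.d.X + 0) has moves -a-> s1
  s1 = b.d.(rec X. a.(b.d.X + 0)) + 0 has moves -b-> s2
  s2 = d.(rec X. a.(b.d.X + 0)) has moves -d-> s0
Reachable graph of Q (3 states):
  t0 = rec X. a.b.d.X has moves -a-> t1
  t1 = b.d.(rec X. a.b.d.X) has moves -b-> t2
  t2 = d.(rec X. a.b.d.X) has moves -d-> t0
Coarsest stable partition (strong bisimilarity classes):
  B0 = {s0, t0}
  B1 = {s1, t1}
  B2 = {s2, t2}
s0 ∈ B0, t0 ∈ B0 → same block
Bisimilar ⇒ trace-equivalent.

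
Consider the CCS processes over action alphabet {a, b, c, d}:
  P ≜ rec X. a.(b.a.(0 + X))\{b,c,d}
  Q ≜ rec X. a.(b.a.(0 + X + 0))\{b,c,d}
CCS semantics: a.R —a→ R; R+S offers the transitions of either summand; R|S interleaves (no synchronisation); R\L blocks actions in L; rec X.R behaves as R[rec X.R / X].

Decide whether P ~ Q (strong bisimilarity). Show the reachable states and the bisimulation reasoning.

P ~ Q

Reachable graph of P (2 states):
  m0 = rec X. a.(b.a.(0 + X))\{b,c,d} → -a-> m1
  m1 = (b.a.(0 + (rec X. a.(b.a.(0 + X))\{b,c,d})))\{b,c,d} → stopped
Reachable graph of Q (2 states):
  n0 = rec X. a.(b.a.(0 + X + 0))\{b,c,d} → -a-> n1
  n1 = (b.a.(0 + (rec X. a.(b.a.(0 + X + 0))\{b,c,d}) + 0))\{b,c,d} → stopped
Coarsest stable partition (strong bisimilarity classes):
  B0 = {m0, n0}
  B1 = {m1, n1}
m0 ∈ B0, n0 ∈ B0 → same block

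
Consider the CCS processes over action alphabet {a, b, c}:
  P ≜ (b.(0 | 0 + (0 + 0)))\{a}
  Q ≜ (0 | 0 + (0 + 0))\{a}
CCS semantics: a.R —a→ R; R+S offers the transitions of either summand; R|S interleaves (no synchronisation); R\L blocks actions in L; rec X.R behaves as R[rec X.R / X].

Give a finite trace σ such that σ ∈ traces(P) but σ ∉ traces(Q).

b

LTS(P): 2 reachable states
  m0 = (b.(0 | 0 + (0 + 0)))\{a} ⊢ ··b··> m1
  m1 = (0 | 0 + (0 + 0))\{a} ⊢ deadlocked
LTS(Q): 1 reachable states
  n0 = (0 | 0 + (0 + 0))\{a} ⊢ deadlocked
Executing b from P (initial set {m0}):
  step 1 (b): {m1}
  ✓ P
Executing b from Q (initial set {n0}):
  step 1 (b): ∅ (Q stuck)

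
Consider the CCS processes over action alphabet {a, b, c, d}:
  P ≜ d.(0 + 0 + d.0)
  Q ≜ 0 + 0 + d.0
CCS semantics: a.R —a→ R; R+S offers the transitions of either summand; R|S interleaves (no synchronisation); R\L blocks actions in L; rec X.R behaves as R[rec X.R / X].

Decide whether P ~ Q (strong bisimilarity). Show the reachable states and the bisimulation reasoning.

Reachable graph of P (3 states):
  p0 = d.(0 + 0 + d.0) | --d--▸ p1
  p1 = 0 + 0 + d.0 | --d--▸ p2
  p2 = 0 | deadlocked
Reachable graph of Q (2 states):
  q0 = 0 + 0 + d.0 | --d--▸ q1
  q1 = 0 | deadlocked
Bisimilarity quotient blocks:
  B0 = {p0}
  B1 = {p1, q0}
  B2 = {p2, q1}
p0 ∈ B0, q0 ∈ B1 → different blocks

NO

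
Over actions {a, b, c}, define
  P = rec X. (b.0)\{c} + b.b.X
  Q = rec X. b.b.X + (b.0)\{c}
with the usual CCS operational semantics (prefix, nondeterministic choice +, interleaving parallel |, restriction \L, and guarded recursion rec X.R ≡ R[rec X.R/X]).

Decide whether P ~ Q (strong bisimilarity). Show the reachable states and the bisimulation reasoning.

LTS(P): 3 reachable states
  u0 = rec X. (b.0)\{c} + b.b.X :: ··b··> u1, ··b··> u2
  u1 = 0\{c} :: ·
  u2 = b.(rec X. (b.0)\{c} + b.b.X) :: ··b··> u0
LTS(Q): 3 reachable states
  v0 = rec X. b.b.X + (b.0)\{c} :: ··b··> v1, ··b··> v2
  v1 = 0\{c} :: ·
  v2 = b.(rec X. b.b.X + (b.0)\{c}) :: ··b··> v0
Bisimilarity quotient blocks:
  B0 = {u0, v0}
  B1 = {u2, v2}
  B2 = {u1, v1}
u0 ∈ B0, v0 ∈ B0 → same block

P ~ Q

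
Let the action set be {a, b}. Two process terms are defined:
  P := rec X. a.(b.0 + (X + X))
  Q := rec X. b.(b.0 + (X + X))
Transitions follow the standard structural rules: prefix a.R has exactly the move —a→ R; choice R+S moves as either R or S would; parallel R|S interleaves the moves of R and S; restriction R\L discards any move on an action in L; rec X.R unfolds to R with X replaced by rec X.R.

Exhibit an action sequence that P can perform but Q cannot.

P's transition system — 3 states:
  u0 = rec X. a.(b.0 + (X + X)) | --a--▸ u1
  u1 = b.0 + ((rec X. a.(b.0 + (X + X))) + (rec X. a.(b.0 + (X + X)))) | --a--▸ u1, --b--▸ u2
  u2 = 0 | ·
Q's transition system — 3 states:
  v0 = rec X. b.(b.0 + (X + X)) | --b--▸ v1
  v1 = b.0 + ((rec X. b.(b.0 + (X + X))) + (rec X. b.(b.0 + (X + X)))) | --b--▸ v1, --b--▸ v2
  v2 = 0 | ·
Executing a from P (initial set {u0}):
  step 1 (a): {u1}
  P completes σ.
Executing a from Q (initial set {v0}):
  step 1 (a): ∅  — Q cannot continue

a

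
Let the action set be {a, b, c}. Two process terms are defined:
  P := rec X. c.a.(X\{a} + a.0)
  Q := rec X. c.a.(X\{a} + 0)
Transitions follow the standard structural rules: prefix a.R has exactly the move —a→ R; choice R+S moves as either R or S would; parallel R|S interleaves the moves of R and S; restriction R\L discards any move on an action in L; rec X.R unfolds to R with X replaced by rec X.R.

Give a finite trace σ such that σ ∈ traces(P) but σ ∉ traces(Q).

caa

Reachable graph of P (5 states):
  p0 = rec X. c.a.(X\{a} + a.0) ⊢ =c=> p1
  p1 = a.((rec X. c.a.(X\{a} + a.0))\{a} + a.0) ⊢ =a=> p2
  p2 = (rec X. c.a.(X\{a} + a.0))\{a} + a.0 ⊢ =a=> p3, =c=> p4
  p3 = 0 ⊢ stopped
  p4 = (a.((rec X. c.a.(X\{a} + a.0))\{a} + a.0))\{a} ⊢ stopped
Reachable graph of Q (4 states):
  q0 = rec X. c.a.(X\{a} + 0) ⊢ =c=> q1
  q1 = a.((rec X. c.a.(X\{a} + 0))\{a} + 0) ⊢ =a=> q2
  q2 = (rec X. c.a.(X\{a} + 0))\{a} + 0 ⊢ =c=> q3
  q3 = (a.((rec X. c.a.(X\{a} + 0))\{a} + 0))\{a} ⊢ stopped
Executing caa from P (initial set {p0}):
  [1] c ⇒ {p1}
  [2] a ⇒ {p2}
  [3] a ⇒ {p3}
  P completes σ.
Executing caa from Q (initial set {q0}):
  [1] c ⇒ {q1}
  [2] a ⇒ {q2}
  [3] a ⇒ ∅ (Q stuck)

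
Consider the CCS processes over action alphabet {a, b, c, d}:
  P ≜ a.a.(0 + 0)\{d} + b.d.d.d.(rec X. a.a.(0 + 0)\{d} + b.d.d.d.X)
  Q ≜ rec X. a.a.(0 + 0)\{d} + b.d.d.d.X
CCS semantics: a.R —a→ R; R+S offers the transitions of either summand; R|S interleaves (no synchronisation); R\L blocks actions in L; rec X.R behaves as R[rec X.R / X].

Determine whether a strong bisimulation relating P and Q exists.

P ~ Q

LTS(P): 7 reachable states
  u0 = a.a.(0 + 0)\{d} + b.d.d.d.(rec X. a.a.(0 + 0)\{d} + b.d.d.d.X) | —a→ u1, —b→ u2
  u1 = a.(0 + 0)\{d} | —a→ u3
  u2 = d.d.d.(rec X. a.a.(0 + 0)\{d} + b.d.d.d.X) | —d→ u4
  u3 = (0 + 0)\{d} | stopped
  u4 = d.d.(rec X. a.a.(0 + 0)\{d} + b.d.d.d.X) | —d→ u5
  u5 = d.(rec X. a.a.(0 + 0)\{d} + b.d.d.d.X) | —d→ u6
  u6 = rec X. a.a.(0 + 0)\{d} + b.d.d.d.X | —a→ u1, —b→ u2
LTS(Q): 6 reachable states
  v0 = rec X. a.a.(0 + 0)\{d} + b.d.d.d.X | —a→ v1, —b→ v2
  v1 = a.(0 + 0)\{d} | —a→ v3
  v2 = d.d.d.(rec X. a.a.(0 + 0)\{d} + b.d.d.d.X) | —d→ v4
  v3 = (0 + 0)\{d} | stopped
  v4 = d.d.(rec X. a.a.(0 + 0)\{d} + b.d.d.d.X) | —d→ v5
  v5 = d.(rec X. a.a.(0 + 0)\{d} + b.d.d.d.X) | —d→ v0
Bisimilarity quotient blocks:
  B0 = {u0, u6, v0}
  B1 = {u1, v1}
  B2 = {u3, v3}
  B3 = {u2, v2}
  B4 = {u4, v4}
  B5 = {u5, v5}
u0 ∈ B0, v0 ∈ B0 → same block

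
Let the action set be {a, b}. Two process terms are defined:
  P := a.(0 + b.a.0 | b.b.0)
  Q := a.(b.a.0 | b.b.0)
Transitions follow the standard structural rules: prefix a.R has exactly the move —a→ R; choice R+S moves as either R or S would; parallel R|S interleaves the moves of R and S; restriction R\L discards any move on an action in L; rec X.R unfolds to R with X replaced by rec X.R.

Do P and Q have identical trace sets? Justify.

LTS(P): 10 reachable states
  s0 = a.(0 + b.a.0 | b.b.0) :: —a→ s1
  s1 = 0 + b.a.0 | b.b.0 :: —b→ s2, —b→ s3
  s2 = a.0 | b.b.0 :: —a→ s4, —b→ s5
  s3 = b.a.0 | b.0 :: —b→ s5, —b→ s6
  s4 = 0 | b.b.0 :: —b→ s7
  s5 = a.0 | b.0 :: —a→ s7, —b→ s8
  s6 = b.a.0 | 0 :: —b→ s8
  s7 = 0 | b.0 :: —b→ s9
  s8 = a.0 | 0 :: —a→ s9
  s9 = 0 | 0 :: ∅
LTS(Q): 10 reachable states
  t0 = a.(b.a.0 | b.b.0) :: —a→ t1
  t1 = b.a.0 | b.b.0 :: —b→ t2, —b→ t3
  t2 = a.0 | b.b.0 :: —a→ t4, —b→ t5
  t3 = b.a.0 | b.0 :: —b→ t5, —b→ t6
  t4 = 0 | b.b.0 :: —b→ t7
  t5 = a.0 | b.0 :: —a→ t7, —b→ t8
  t6 = b.a.0 | 0 :: —b→ t8
  t7 = 0 | b.0 :: —b→ t9
  t8 = a.0 | 0 :: —a→ t9
  t9 = 0 | 0 :: ∅
Partition-refinement fixed point:
  B0 = {s0, t0}
  B1 = {s1, t1}
  B2 = {s2, t2}
  B3 = {s4, t4}
  B4 = {s7, t7}
  B5 = {s9, t9}
  B6 = {s5, t5}
  B7 = {s8, t8}
  B8 = {s3, t3}
  B9 = {s6, t6}
s0 ∈ B0, t0 ∈ B0 → same block
Bisimilar ⇒ trace-equivalent.

trace-equivalent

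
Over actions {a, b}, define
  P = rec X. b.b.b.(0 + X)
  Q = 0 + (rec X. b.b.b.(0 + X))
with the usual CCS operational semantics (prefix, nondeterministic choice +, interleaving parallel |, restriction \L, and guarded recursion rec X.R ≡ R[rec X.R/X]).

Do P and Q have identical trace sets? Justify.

LTS(P): 4 reachable states
  u0 = rec X. b.b.b.(0 + X) ⊢ —b→ u1
  u1 = b.b.(0 + (rec X. b.b.b.(0 + X))) ⊢ —b→ u2
  u2 = b.(0 + (rec X. b.b.b.(0 + X))) ⊢ —b→ u3
  u3 = 0 + (rec X. b.b.b.(0 + X)) ⊢ —b→ u1
LTS(Q): 3 reachable states
  v0 = 0 + (rec X. b.b.b.(0 + X)) ⊢ —b→ v1
  v1 = b.b.(0 + (rec X. b.b.b.(0 + X))) ⊢ —b→ v2
  v2 = b.(0 + (rec X. b.b.b.(0 + X))) ⊢ —b→ v0
Partition-refinement fixed point:
  B0 = {u0, u1, u2, u3, v0, v1, v2}
u0 ∈ B0, v0 ∈ B0 → same block
Bisimilar ⇒ trace-equivalent.

traces(P) = traces(Q)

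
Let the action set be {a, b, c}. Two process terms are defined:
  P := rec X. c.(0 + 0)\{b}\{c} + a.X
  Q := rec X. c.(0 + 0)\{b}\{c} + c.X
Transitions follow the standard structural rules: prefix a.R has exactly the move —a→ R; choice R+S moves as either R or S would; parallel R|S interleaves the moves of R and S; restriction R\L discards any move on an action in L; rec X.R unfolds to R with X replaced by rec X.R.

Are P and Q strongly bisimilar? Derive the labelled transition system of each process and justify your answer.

P ≁ Q

Reachable graph of P (2 states):
  u0 = rec X. c.(0 + 0)\{b}\{c} + a.X ⊢ -a-> u0, -c-> u1
  u1 = (0 + 0)\{b}\{c} ⊢ ∅
Reachable graph of Q (2 states):
  v0 = rec X. c.(0 + 0)\{b}\{c} + c.X ⊢ -c-> v0, -c-> v1
  v1 = (0 + 0)\{b}\{c} ⊢ ∅
Bisimilarity quotient blocks:
  B0 = {u0}
  B1 = {u1, v1}
  B2 = {v0}
u0 ∈ B0, v0 ∈ B2 → different blocks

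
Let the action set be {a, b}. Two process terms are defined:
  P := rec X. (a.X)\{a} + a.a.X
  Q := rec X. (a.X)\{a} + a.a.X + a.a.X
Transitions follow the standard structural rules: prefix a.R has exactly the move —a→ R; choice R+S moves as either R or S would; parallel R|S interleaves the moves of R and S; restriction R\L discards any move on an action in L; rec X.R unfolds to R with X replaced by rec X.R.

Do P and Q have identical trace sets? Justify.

trace-equivalent

LTS(P): 2 reachable states
  p0 = rec X. (a.X)\{a} + a.a.X ⊢ -a-> p1
  p1 = a.(rec X. (a.X)\{a} + a.a.X) ⊢ -a-> p0
LTS(Q): 2 reachable states
  q0 = rec X. (a.X)\{a} + a.a.X + a.a.X ⊢ -a-> q1
  q1 = a.(rec X. (a.X)\{a} + a.a.X + a.a.X) ⊢ -a-> q0
Partition-refinement fixed point:
  B0 = {p0, p1, q0, q1}
p0 ∈ B0, q0 ∈ B0 → same block
Bisimilar ⇒ trace-equivalent.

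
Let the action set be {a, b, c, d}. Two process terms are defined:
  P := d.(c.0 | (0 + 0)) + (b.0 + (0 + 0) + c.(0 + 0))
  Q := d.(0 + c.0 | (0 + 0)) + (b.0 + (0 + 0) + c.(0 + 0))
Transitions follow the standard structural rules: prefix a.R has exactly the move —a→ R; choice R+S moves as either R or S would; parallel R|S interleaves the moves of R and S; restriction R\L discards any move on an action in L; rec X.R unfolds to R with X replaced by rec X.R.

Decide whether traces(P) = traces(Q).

trace-equivalent

Reachable graph of P (5 states):
  p0 = d.(c.0 | (0 + 0)) + (b.0 + (0 + 0) + c.(0 + 0)) ⊢ ··b··> p1, ··c··> p2, ··d··> p3
  p1 = 0 ⊢ deadlocked
  p2 = 0 + 0 ⊢ deadlocked
  p3 = c.0 | (0 + 0) ⊢ ··c··> p4
  p4 = 0 | (0 + 0) ⊢ deadlocked
Reachable graph of Q (5 states):
  q0 = d.(0 + c.0 | (0 + 0)) + (b.0 + (0 + 0) + c.(0 + 0)) ⊢ ··b··> q1, ··c··> q2, ··d··> q3
  q1 = 0 ⊢ deadlocked
  q2 = 0 + 0 ⊢ deadlocked
  q3 = 0 + c.0 | (0 + 0) ⊢ ··c··> q4
  q4 = 0 | (0 + 0) ⊢ deadlocked
Partition-refinement fixed point:
  B0 = {p0, q0}
  B1 = {p1, p2, p4, q1, q2, q4}
  B2 = {p3, q3}
p0 ∈ B0, q0 ∈ B0 → same block
Bisimilar ⇒ trace-equivalent.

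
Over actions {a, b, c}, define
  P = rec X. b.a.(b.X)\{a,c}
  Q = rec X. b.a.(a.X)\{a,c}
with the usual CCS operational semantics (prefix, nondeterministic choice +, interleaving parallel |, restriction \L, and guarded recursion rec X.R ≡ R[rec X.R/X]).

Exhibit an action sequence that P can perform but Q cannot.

bab

LTS(P): 5 reachable states
  p0 = rec X. b.a.(b.X)\{a,c} has moves =b=> p1
  p1 = a.(b.(rec X. b.a.(b.X)\{a,c}))\{a,c} has moves =a=> p2
  p2 = (b.(rec X. b.a.(b.X)\{a,c}))\{a,c} has moves =b=> p3
  p3 = (rec X. b.a.(b.X)\{a,c})\{a,c} has moves =b=> p4
  p4 = (a.(b.(rec X. b.a.(b.X)\{a,c}))\{a,c})\{a,c} has moves ·
LTS(Q): 3 reachable states
  q0 = rec X. b.a.(a.X)\{a,c} has moves =b=> q1
  q1 = a.(a.(rec X. b.a.(a.X)\{a,c}))\{a,c} has moves =a=> q2
  q2 = (a.(rec X. b.a.(a.X)\{a,c}))\{a,c} has moves ·
Trace ⟨bab⟩ through P, begin at {p0}:
  [1] b ⇒ {p1}
  [2] a ⇒ {p2}
  [3] b ⇒ {p3}
  ✓ P
Trace ⟨bab⟩ through Q, begin at {q0}:
  [1] b ⇒ {q1}
  [2] a ⇒ {q2}
  [3] b ⇒ ∅ (Q stuck)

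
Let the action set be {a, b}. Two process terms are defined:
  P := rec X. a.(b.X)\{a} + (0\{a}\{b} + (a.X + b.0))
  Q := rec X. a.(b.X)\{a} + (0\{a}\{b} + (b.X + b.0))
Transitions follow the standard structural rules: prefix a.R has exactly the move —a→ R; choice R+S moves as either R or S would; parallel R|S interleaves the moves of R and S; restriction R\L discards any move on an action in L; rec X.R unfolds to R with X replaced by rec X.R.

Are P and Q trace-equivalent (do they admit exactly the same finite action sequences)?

Reachable graph of P (5 states):
  p0 = rec X. a.(b.X)\{a} + (0\{a}\{b} + (a.X + b.0)) :: —a→ p0, —a→ p1, —b→ p2
  p1 = (b.(rec X. a.(b.X)\{a} + (0\{a}\{b} + (a.X + b.0))))\{a} :: —b→ p3
  p2 = 0 :: stopped
  p3 = (rec X. a.(b.X)\{a} + (0\{a}\{b} + (a.X + b.0)))\{a} :: —b→ p4
  p4 = 0\{a} :: stopped
Reachable graph of Q (5 states):
  q0 = rec X. a.(b.X)\{a} + (0\{a}\{b} + (b.X + b.0)) :: —a→ q1, —b→ q0, —b→ q2
  q1 = (b.(rec X. a.(b.X)\{a} + (0\{a}\{b} + (b.X + b.0))))\{a} :: —b→ q3
  q2 = 0 :: stopped
  q3 = (rec X. a.(b.X)\{a} + (0\{a}\{b} + (b.X + b.0)))\{a} :: —b→ q3, —b→ q4
  q4 = 0\{a} :: stopped
Executing aa from P (initial set {p0}):
  step 1 (a): {p0, p1}
  step 2 (a): {p0, p1}
  P completes σ.
Executing aa from Q (initial set {q0}):
  step 1 (a): {q1}
  step 2 (a): ∅  — Q cannot continue

trace-distinct — witness ⟨aa⟩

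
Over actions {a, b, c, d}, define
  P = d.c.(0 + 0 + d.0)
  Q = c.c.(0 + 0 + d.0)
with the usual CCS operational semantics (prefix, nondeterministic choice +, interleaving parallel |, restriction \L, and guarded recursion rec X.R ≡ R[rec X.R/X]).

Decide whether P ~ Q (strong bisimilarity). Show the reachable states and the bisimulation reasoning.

NO

Reachable graph of P (4 states):
  s0 = d.c.(0 + 0 + d.0) has moves --d--▸ s1
  s1 = c.(0 + 0 + d.0) has moves --c--▸ s2
  s2 = 0 + 0 + d.0 has moves --d--▸ s3
  s3 = 0 has moves stopped
Reachable graph of Q (4 states):
  t0 = c.c.(0 + 0 + d.0) has moves --c--▸ t1
  t1 = c.(0 + 0 + d.0) has moves --c--▸ t2
  t2 = 0 + 0 + d.0 has moves --d--▸ t3
  t3 = 0 has moves stopped
Bisimilarity quotient blocks:
  B0 = {s0}
  B1 = {s1, t1}
  B2 = {s2, t2}
  B3 = {s3, t3}
  B4 = {t0}
s0 ∈ B0, t0 ∈ B4 → different blocks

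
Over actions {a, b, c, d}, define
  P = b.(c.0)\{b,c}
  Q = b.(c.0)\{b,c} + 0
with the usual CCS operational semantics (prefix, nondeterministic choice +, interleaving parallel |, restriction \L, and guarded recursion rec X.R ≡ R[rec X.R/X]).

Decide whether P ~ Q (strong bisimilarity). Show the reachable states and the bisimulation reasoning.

bisimilar

P's transition system — 2 states:
  m0 = b.(c.0)\{b,c} has moves -b-> m1
  m1 = (c.0)\{b,c} has moves (no moves)
Q's transition system — 2 states:
  n0 = b.(c.0)\{b,c} + 0 has moves -b-> n1
  n1 = (c.0)\{b,c} has moves (no moves)
Partition-refinement fixed point:
  B0 = {m0, n0}
  B1 = {m1, n1}
m0 ∈ B0, n0 ∈ B0 → same block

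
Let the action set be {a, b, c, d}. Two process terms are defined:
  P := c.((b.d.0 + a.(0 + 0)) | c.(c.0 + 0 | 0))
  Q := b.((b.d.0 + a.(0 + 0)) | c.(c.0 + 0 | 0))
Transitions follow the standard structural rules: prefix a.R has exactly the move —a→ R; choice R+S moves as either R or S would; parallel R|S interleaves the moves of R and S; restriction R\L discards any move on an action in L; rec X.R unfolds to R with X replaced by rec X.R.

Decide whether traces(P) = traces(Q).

NO — witness ⟨c⟩

Reachable graph of P (13 states):
  p0 = c.((b.d.0 + a.(0 + 0)) | c.(c.0 + 0 | 0)) | ··c··> p1
  p1 = (b.d.0 + a.(0 + 0)) | c.(c.0 + 0 | 0) | ··a··> p2, ··b··> p3, ··c··> p4
  p2 = (0 + 0) | c.(c.0 + 0 | 0) | ··c··> p5
  p3 = d.0 | c.(c.0 + 0 | 0) | ··c··> p6, ··d··> p7
  p4 = (b.d.0 + a.(0 + 0)) | (c.0 + 0 | 0) | ··a··> p5, ··b··> p6, ··c··> p8
  p5 = (0 + 0) | (c.0 + 0 | 0) | ··c··> p9
  p6 = d.0 | (c.0 + 0 | 0) | ··c··> p10, ··d··> p11
  p7 = 0 | c.(c.0 + 0 | 0) | ··c··> p11
  p8 = (b.d.0 + a.(0 + 0)) | 0 | ··a··> p9, ··b··> p10
  p9 = (0 + 0) | 0 | stopped
  p10 = d.0 | 0 | ··d··> p12
  p11 = 0 | (c.0 + 0 | 0) | ··c··> p12
  p12 = 0 | 0 | stopped
Reachable graph of Q (13 states):
  q0 = b.((b.d.0 + a.(0 + 0)) | c.(c.0 + 0 | 0)) | ··b··> q1
  q1 = (b.d.0 + a.(0 + 0)) | c.(c.0 + 0 | 0) | ··a··> q2, ··b··> q3, ··c··> q4
  q2 = (0 + 0) | c.(c.0 + 0 | 0) | ··c··> q5
  q3 = d.0 | c.(c.0 + 0 | 0) | ··c··> q6, ··d··> q7
  q4 = (b.d.0 + a.(0 + 0)) | (c.0 + 0 | 0) | ··a··> q5, ··b··> q6, ··c··> q8
  q5 = (0 + 0) | (c.0 + 0 | 0) | ··c··> q9
  q6 = d.0 | (c.0 + 0 | 0) | ··c··> q10, ··d··> q11
  q7 = 0 | c.(c.0 + 0 | 0) | ··c··> q11
  q8 = (b.d.0 + a.(0 + 0)) | 0 | ··a··> q9, ··b··> q10
  q9 = (0 + 0) | 0 | stopped
  q10 = d.0 | 0 | ··d··> q12
  q11 = 0 | (c.0 + 0 | 0) | ··c··> q12
  q12 = 0 | 0 | stopped
Run σ = ⟨c⟩ on P: start {p0}
  after c @ step 1: {p1}
  — P admits the full trace.
Run σ = ⟨c⟩ on Q: start {q0}
  after c @ step 1: no successor for Q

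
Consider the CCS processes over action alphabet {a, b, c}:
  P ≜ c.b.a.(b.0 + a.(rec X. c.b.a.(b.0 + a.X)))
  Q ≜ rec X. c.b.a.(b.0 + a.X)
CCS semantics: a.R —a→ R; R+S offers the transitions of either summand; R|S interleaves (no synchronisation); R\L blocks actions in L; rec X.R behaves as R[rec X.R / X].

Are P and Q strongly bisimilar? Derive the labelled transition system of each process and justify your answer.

Reachable graph of P (6 states):
  m0 = c.b.a.(b.0 + a.(rec X. c.b.a.(b.0 + a.X))) has moves =c=> m1
  m1 = b.a.(b.0 + a.(rec X. c.b.a.(b.0 + a.X))) has moves =b=> m2
  m2 = a.(b.0 + a.(rec X. c.b.a.(b.0 + a.X))) has moves =a=> m3
  m3 = b.0 + a.(rec X. c.b.a.(b.0 + a.X)) has moves =a=> m4, =b=> m5
  m4 = rec X. c.b.a.(b.0 + a.X) has moves =c=> m1
  m5 = 0 has moves (no moves)
Reachable graph of Q (5 states):
  n0 = rec X. c.b.a.(b.0 + a.X) has moves =c=> n1
  n1 = b.a.(b.0 + a.(rec X. c.b.a.(b.0 + a.X))) has moves =b=> n2
  n2 = a.(b.0 + a.(rec X. c.b.a.(b.0 + a.X))) has moves =a=> n3
  n3 = b.0 + a.(rec X. c.b.a.(b.0 + a.X)) has moves =a=> n0, =b=> n4
  n4 = 0 has moves (no moves)
Coarsest stable partition (strong bisimilarity classes):
  B0 = {m0, m4, n0}
  B1 = {m1, n1}
  B2 = {m2, n2}
  B3 = {m3, n3}
  B4 = {m5, n4}
m0 ∈ B0, n0 ∈ B0 → same block

bisimilar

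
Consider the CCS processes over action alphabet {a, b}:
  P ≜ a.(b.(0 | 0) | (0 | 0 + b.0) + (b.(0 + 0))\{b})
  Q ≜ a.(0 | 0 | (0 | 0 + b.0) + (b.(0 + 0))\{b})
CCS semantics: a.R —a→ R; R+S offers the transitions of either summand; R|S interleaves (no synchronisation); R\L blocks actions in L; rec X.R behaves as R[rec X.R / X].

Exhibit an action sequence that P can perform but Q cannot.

Reachable graph of P (5 states):
  m0 = a.(b.(0 | 0) | (0 | 0 + b.0) + (b.(0 + 0))\{b}) → —a→ m1
  m1 = b.(0 | 0) | (0 | 0 + b.0) + (b.(0 + 0))\{b} → —b→ m2, —b→ m3
  m2 = 0 | 0 | (0 | 0 + b.0) → —b→ m4
  m3 = b.(0 | 0) | 0 → —b→ m4
  m4 = 0 | 0 | 0 → deadlocked
Reachable graph of Q (3 states):
  n0 = a.(0 | 0 | (0 | 0 + b.0) + (b.(0 + 0))\{b}) → —a→ n1
  n1 = 0 | 0 | (0 | 0 + b.0) + (b.(0 + 0))\{b} → —b→ n2
  n2 = 0 | 0 | 0 → deadlocked
Trace ⟨abb⟩ through P, begin at {m0}:
  after a @ step 1: {m1}
  after b @ step 2: {m2, m3}
  after b @ step 3: {m4}
  P completes σ.
Trace ⟨abb⟩ through Q, begin at {n0}:
  after a @ step 1: {n1}
  after b @ step 2: {n2}
  after b @ step 3: no successor for Q

abb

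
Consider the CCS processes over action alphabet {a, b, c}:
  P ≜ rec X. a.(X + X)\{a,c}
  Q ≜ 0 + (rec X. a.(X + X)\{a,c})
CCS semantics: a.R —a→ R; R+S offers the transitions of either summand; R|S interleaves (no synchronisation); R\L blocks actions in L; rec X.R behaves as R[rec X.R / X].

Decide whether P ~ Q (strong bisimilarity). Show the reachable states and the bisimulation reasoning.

bisimilar

LTS(P): 2 reachable states
  u0 = rec X. a.(X + X)\{a,c} | -a-> u1
  u1 = ((rec X. a.(X + X)\{a,c}) + (rec X. a.(X + X)\{a,c}))\{a,c} | (no moves)
LTS(Q): 2 reachable states
  v0 = 0 + (rec X. a.(X + X)\{a,c}) | -a-> v1
  v1 = ((rec X. a.(X + X)\{a,c}) + (rec X. a.(X + X)\{a,c}))\{a,c} | (no moves)
Partition-refinement fixed point:
  B0 = {u0, v0}
  B1 = {u1, v1}
u0 ∈ B0, v0 ∈ B0 → same block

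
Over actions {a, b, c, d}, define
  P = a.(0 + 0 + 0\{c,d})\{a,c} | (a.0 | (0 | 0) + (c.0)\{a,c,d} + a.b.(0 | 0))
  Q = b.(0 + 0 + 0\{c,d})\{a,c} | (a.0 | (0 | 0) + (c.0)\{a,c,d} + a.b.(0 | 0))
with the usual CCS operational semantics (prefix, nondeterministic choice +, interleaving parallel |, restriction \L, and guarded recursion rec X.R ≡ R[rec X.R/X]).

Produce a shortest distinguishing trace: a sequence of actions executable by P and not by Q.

aa

P's transition system — 8 states:
  u0 = a.(0 + 0 + 0\{c,d})\{a,c} | (a.0 | (0 | 0) + (c.0)\{a,c,d} + a.b.(0 | 0)) → ··a··> u1, ··a··> u2, ··a··> u3
  u1 = (0 + 0 + 0\{c,d})\{a,c} | (a.0 | (0 | 0) + (c.0)\{a,c,d} + a.b.(0 | 0)) → ··a··> u4, ··a··> u5
  u2 = a.(0 + 0 + 0\{c,d})\{a,c} | (0 | (0 | 0)) → ··a··> u4
  u3 = a.(0 + 0 + 0\{c,d})\{a,c} | b.(0 | 0) → ··a··> u5, ··b··> u6
  u4 = (0 + 0 + 0\{c,d})\{a,c} | (0 | (0 | 0)) → ∅
  u5 = (0 + 0 + 0\{c,d})\{a,c} | b.(0 | 0) → ··b··> u7
  u6 = a.(0 + 0 + 0\{c,d})\{a,c} | (0 | 0) → ··a··> u7
  u7 = (0 + 0 + 0\{c,d})\{a,c} | (0 | 0) → ∅
Q's transition system — 8 states:
  v0 = b.(0 + 0 + 0\{c,d})\{a,c} | (a.0 | (0 | 0) + (c.0)\{a,c,d} + a.b.(0 | 0)) → ··a··> v1, ··a··> v2, ··b··> v3
  v1 = b.(0 + 0 + 0\{c,d})\{a,c} | (0 | (0 | 0)) → ··b··> v4
  v2 = b.(0 + 0 + 0\{c,d})\{a,c} | b.(0 | 0) → ··b··> v5, ··b··> v6
  v3 = (0 + 0 + 0\{c,d})\{a,c} | (a.0 | (0 | 0) + (c.0)\{a,c,d} + a.b.(0 | 0)) → ··a··> v4, ··a··> v5
  v4 = (0 + 0 + 0\{c,d})\{a,c} | (0 | (0 | 0)) → ∅
  v5 = (0 + 0 + 0\{c,d})\{a,c} | b.(0 | 0) → ··b··> v7
  v6 = b.(0 + 0 + 0\{c,d})\{a,c} | (0 | 0) → ··b··> v7
  v7 = (0 + 0 + 0\{c,d})\{a,c} | (0 | 0) → ∅
Run σ = ⟨aa⟩ on P: start {u0}
  [1] a ⇒ {u1, u2, u3}
  [2] a ⇒ {u4, u5}
  ✓ P
Run σ = ⟨aa⟩ on Q: start {v0}
  [1] a ⇒ {v1, v2}
  [2] a ⇒ ∅  — Q cannot continue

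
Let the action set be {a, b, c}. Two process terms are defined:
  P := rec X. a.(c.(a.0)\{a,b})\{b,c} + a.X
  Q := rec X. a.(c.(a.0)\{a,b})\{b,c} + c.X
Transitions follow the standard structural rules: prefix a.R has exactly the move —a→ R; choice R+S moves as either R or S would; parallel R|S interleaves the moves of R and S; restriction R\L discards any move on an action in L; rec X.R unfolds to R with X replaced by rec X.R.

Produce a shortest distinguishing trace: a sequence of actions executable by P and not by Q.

aa

P's transition system — 2 states:
  u0 = rec X. a.(c.(a.0)\{a,b})\{b,c} + a.X → -a-> u0, -a-> u1
  u1 = (c.(a.0)\{a,b})\{b,c} → ·
Q's transition system — 2 states:
  v0 = rec X. a.(c.(a.0)\{a,b})\{b,c} + c.X → -a-> v1, -c-> v0
  v1 = (c.(a.0)\{a,b})\{b,c} → ·
Executing aa from P (initial set {u0}):
  after a @ step 1: {u0, u1}
  after a @ step 2: {u0, u1}
  ✓ P
Executing aa from Q (initial set {v0}):
  after a @ step 1: {v1}
  after a @ step 2: ∅ (Q stuck)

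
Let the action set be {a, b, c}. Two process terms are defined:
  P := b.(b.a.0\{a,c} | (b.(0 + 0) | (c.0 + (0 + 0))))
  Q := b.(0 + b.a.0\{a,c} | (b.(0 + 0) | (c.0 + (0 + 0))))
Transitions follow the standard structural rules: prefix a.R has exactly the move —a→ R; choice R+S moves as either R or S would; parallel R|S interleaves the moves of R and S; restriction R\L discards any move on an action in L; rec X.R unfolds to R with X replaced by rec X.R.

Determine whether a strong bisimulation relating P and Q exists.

LTS(P): 13 reachable states
  m0 = b.(b.a.0\{a,c} | (b.(0 + 0) | (c.0 + (0 + 0)))) | =b=> m1
  m1 = b.a.0\{a,c} | (b.(0 + 0) | (c.0 + (0 + 0))) | =b=> m2, =b=> m3, =c=> m4
  m2 = a.0\{a,c} | (b.(0 + 0) | (c.0 + (0 + 0))) | =a=> m5, =b=> m6, =c=> m7
  m3 = b.a.0\{a,c} | ((0 + 0) | (c.0 + (0 + 0))) | =b=> m6, =c=> m8
  m4 = b.a.0\{a,c} | (b.(0 + 0) | 0) | =b=> m7, =b=> m8
  m5 = 0\{a,c} | (b.(0 + 0) | (c.0 + (0 + 0))) | =b=> m9, =c=> m10
  m6 = a.0\{a,c} | ((0 + 0) | (c.0 + (0 + 0))) | =a=> m9, =c=> m11
  m7 = a.0\{a,c} | (b.(0 + 0) | 0) | =a=> m10, =b=> m11
  m8 = b.a.0\{a,c} | ((0 + 0) | 0) | =b=> m11
  m9 = 0\{a,c} | ((0 + 0) | (c.0 + (0 + 0))) | =c=> m12
  m10 = 0\{a,c} | (b.(0 + 0) | 0) | =b=> m12
  m11 = a.0\{a,c} | ((0 + 0) | 0) | =a=> m12
  m12 = 0\{a,c} | ((0 + 0) | 0) | stopped
LTS(Q): 13 reachable states
  n0 = b.(0 + b.a.0\{a,c} | (b.(0 + 0) | (c.0 + (0 + 0)))) | =b=> n1
  n1 = 0 + b.a.0\{a,c} | (b.(0 + 0) | (c.0 + (0 + 0))) | =b=> n2, =b=> n3, =c=> n4
  n2 = a.0\{a,c} | (b.(0 + 0) | (c.0 + (0 + 0))) | =a=> n5, =b=> n6, =c=> n7
  n3 = b.a.0\{a,c} | ((0 + 0) | (c.0 + (0 + 0))) | =b=> n6, =c=> n8
  n4 = b.a.0\{a,c} | (b.(0 + 0) | 0) | =b=> n7, =b=> n8
  n5 = 0\{a,c} | (b.(0 + 0) | (c.0 + (0 + 0))) | =b=> n9, =c=> n10
  n6 = a.0\{a,c} | ((0 + 0) | (c.0 + (0 + 0))) | =a=> n9, =c=> n11
  n7 = a.0\{a,c} | (b.(0 + 0) | 0) | =a=> n10, =b=> n11
  n8 = b.a.0\{a,c} | ((0 + 0) | 0) | =b=> n11
  n9 = 0\{a,c} | ((0 + 0) | (c.0 + (0 + 0))) | =c=> n12
  n10 = 0\{a,c} | (b.(0 + 0) | 0) | =b=> n12
  n11 = a.0\{a,c} | ((0 + 0) | 0) | =a=> n12
  n12 = 0\{a,c} | ((0 + 0) | 0) | stopped
Bisimilarity quotient blocks:
  B0 = {m0, n0}
  B1 = {m1, n1}
  B2 = {m3, n3}
  B3 = {m8, n8}
  B4 = {m11, n11}
  B5 = {m12, n12}
  B6 = {m6, n6}
  B7 = {m9, n9}
  B8 = {m2, n2}
  B9 = {m5, n5}
  B10 = {m10, n10}
  B11 = {m7, n7}
  B12 = {m4, n4}
m0 ∈ B0, n0 ∈ B0 → same block

bisimilar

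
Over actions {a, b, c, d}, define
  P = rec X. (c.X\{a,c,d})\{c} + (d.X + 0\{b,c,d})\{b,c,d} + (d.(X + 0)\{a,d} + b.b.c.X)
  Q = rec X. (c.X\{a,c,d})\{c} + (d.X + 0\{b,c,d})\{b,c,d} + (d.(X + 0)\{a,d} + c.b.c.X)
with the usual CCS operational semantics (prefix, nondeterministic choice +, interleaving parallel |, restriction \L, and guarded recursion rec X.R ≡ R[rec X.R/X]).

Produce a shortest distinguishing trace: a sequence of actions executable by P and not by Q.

P's transition system — 7 states:
  u0 = rec X. (c.X\{a,c,d})\{c} + (d.X + 0\{b,c,d})\{b,c,d} + (d.(X + 0)\{a,d} + b.b.c.X) ⊢ ··b··> u1, ··d··> u2
  u1 = b.c.(rec X. (c.X\{a,c,d})\{c} + (d.X + 0\{b,c,d})\{b,c,d} + (d.(X + 0)\{a,d} + b.b.c.X)) ⊢ ··b··> u3
  u2 = ((rec X. (c.X\{a,c,d})\{c} + (d.X + 0\{b,c,d})\{b,c,d} + (d.(X + 0)\{a,d} + b.b.c.X)) + 0)\{a,d} ⊢ ··b··> u4
  u3 = c.(rec X. (c.X\{a,c,d})\{c} + (d.X + 0\{b,c,d})\{b,c,d} + (d.(X + 0)\{a,d} + b.b.c.X)) ⊢ ··c··> u0
  u4 = (b.c.(rec X. (c.X\{a,c,d})\{c} + (d.X + 0\{b,c,d})\{b,c,d} + (d.(X + 0)\{a,d} + b.b.c.X)))\{a,d} ⊢ ··b··> u5
  u5 = (c.(rec X. (c.X\{a,c,d})\{c} + (d.X + 0\{b,c,d})\{b,c,d} + (d.(X + 0)\{a,d} + b.b.c.X)))\{a,d} ⊢ ··c··> u6
  u6 = (rec X. (c.X\{a,c,d})\{c} + (d.X + 0\{b,c,d})\{b,c,d} + (d.(X + 0)\{a,d} + b.b.c.X))\{a,d} ⊢ ··b··> u4
Q's transition system — 7 states:
  v0 = rec X. (c.X\{a,c,d})\{c} + (d.X + 0\{b,c,d})\{b,c,d} + (d.(X + 0)\{a,d} + c.b.c.X) ⊢ ··c··> v1, ··d··> v2
  v1 = b.c.(rec X. (c.X\{a,c,d})\{c} + (d.X + 0\{b,c,d})\{b,c,d} + (d.(X + 0)\{a,d} + c.b.c.X)) ⊢ ··b··> v3
  v2 = ((rec X. (c.X\{a,c,d})\{c} + (d.X + 0\{b,c,d})\{b,c,d} + (d.(X + 0)\{a,d} + c.b.c.X)) + 0)\{a,d} ⊢ ··c··> v4
  v3 = c.(rec X. (c.X\{a,c,d})\{c} + (d.X + 0\{b,c,d})\{b,c,d} + (d.(X + 0)\{a,d} + c.b.c.X)) ⊢ ··c··> v0
  v4 = (b.c.(rec X. (c.X\{a,c,d})\{c} + (d.X + 0\{b,c,d})\{b,c,d} + (d.(X + 0)\{a,d} + c.b.c.X)))\{a,d} ⊢ ··b··> v5
  v5 = (c.(rec X. (c.X\{a,c,d})\{c} + (d.X + 0\{b,c,d})\{b,c,d} + (d.(X + 0)\{a,d} + c.b.c.X)))\{a,d} ⊢ ··c··> v6
  v6 = (rec X. (c.X\{a,c,d})\{c} + (d.X + 0\{b,c,d})\{b,c,d} + (d.(X + 0)\{a,d} + c.b.c.X))\{a,d} ⊢ ··c··> v4
Trace ⟨b⟩ through P, begin at {u0}:
  after b @ step 1: {u1}
  — P admits the full trace.
Trace ⟨b⟩ through Q, begin at {v0}:
  after b @ step 1: ∅  — Q cannot continue

b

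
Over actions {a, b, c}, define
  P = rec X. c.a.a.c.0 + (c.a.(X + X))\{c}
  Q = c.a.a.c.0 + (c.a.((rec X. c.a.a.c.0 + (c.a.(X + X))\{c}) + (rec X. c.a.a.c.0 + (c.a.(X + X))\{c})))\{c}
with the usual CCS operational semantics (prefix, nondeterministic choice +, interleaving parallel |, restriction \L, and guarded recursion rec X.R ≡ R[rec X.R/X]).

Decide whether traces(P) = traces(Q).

P's transition system — 5 states:
  u0 = rec X. c.a.a.c.0 + (c.a.(X + X))\{c} :: --c--▸ u1
  u1 = a.a.c.0 :: --a--▸ u2
  u2 = a.c.0 :: --a--▸ u3
  u3 = c.0 :: --c--▸ u4
  u4 = 0 :: deadlocked
Q's transition system — 5 states:
  v0 = c.a.a.c.0 + (c.a.((rec X. c.a.a.c.0 + (c.a.(X + X))\{c}) + (rec X. c.a.a.c.0 + (c.a.(X + X))\{c})))\{c} :: --c--▸ v1
  v1 = a.a.c.0 :: --a--▸ v2
  v2 = a.c.0 :: --a--▸ v3
  v3 = c.0 :: --c--▸ v4
  v4 = 0 :: deadlocked
Partition-refinement fixed point:
  B0 = {u0, v0}
  B1 = {u1, v1}
  B2 = {u2, v2}
  B3 = {u3, v3}
  B4 = {u4, v4}
u0 ∈ B0, v0 ∈ B0 → same block
Bisimilar ⇒ trace-equivalent.

trace-equivalent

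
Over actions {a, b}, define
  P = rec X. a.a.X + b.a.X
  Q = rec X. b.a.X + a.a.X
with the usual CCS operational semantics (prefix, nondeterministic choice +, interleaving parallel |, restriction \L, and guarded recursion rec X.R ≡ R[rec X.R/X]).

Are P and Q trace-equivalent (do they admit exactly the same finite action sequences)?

trace-equivalent

P's transition system — 2 states:
  p0 = rec X. a.a.X + b.a.X :: —a→ p1, —b→ p1
  p1 = a.(rec X. a.a.X + b.a.X) :: —a→ p0
Q's transition system — 2 states:
  q0 = rec X. b.a.X + a.a.X :: —a→ q1, —b→ q1
  q1 = a.(rec X. b.a.X + a.a.X) :: —a→ q0
Bisimilarity quotient blocks:
  B0 = {p0, q0}
  B1 = {p1, q1}
p0 ∈ B0, q0 ∈ B0 → same block
Bisimilar ⇒ trace-equivalent.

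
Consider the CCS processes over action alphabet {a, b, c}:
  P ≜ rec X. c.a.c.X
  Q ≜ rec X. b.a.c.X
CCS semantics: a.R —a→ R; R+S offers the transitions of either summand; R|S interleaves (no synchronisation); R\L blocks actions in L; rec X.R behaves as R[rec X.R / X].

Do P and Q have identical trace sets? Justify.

trace-distinct — witness ⟨c⟩

P's transition system — 3 states:
  m0 = rec X. c.a.c.X | ··c··> m1
  m1 = a.c.(rec X. c.a.c.X) | ··a··> m2
  m2 = c.(rec X. c.a.c.X) | ··c··> m0
Q's transition system — 3 states:
  n0 = rec X. b.a.c.X | ··b··> n1
  n1 = a.c.(rec X. b.a.c.X) | ··a··> n2
  n2 = c.(rec X. b.a.c.X) | ··c··> n0
Run σ = ⟨c⟩ on P: start {m0}
  after c @ step 1: {m1}
  — P admits the full trace.
Run σ = ⟨c⟩ on Q: start {n0}
  after c @ step 1: ∅ (Q stuck)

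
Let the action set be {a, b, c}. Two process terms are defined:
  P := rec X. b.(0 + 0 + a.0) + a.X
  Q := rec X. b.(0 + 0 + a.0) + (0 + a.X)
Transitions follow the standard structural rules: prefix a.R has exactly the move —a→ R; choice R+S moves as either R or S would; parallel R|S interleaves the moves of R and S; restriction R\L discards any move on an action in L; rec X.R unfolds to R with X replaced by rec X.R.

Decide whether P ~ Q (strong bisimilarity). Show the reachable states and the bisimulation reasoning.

YES

Reachable graph of P (3 states):
  p0 = rec X. b.(0 + 0 + a.0) + a.X | --a--▸ p0, --b--▸ p1
  p1 = 0 + 0 + a.0 | --a--▸ p2
  p2 = 0 | stopped
Reachable graph of Q (3 states):
  q0 = rec X. b.(0 + 0 + a.0) + (0 + a.X) | --a--▸ q0, --b--▸ q1
  q1 = 0 + 0 + a.0 | --a--▸ q2
  q2 = 0 | stopped
Coarsest stable partition (strong bisimilarity classes):
  B0 = {p0, q0}
  B1 = {p1, q1}
  B2 = {p2, q2}
p0 ∈ B0, q0 ∈ B0 → same block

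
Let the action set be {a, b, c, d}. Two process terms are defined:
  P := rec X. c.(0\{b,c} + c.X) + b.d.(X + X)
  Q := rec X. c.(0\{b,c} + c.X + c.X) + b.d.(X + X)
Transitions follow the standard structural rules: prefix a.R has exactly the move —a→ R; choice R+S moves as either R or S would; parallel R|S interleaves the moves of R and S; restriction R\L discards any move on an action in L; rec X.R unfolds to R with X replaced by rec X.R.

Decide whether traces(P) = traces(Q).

P's transition system — 4 states:
  m0 = rec X. c.(0\{b,c} + c.X) + b.d.(X + X) :: —b→ m1, —c→ m2
  m1 = d.((rec X. c.(0\{b,c} + c.X) + b.d.(X + X)) + (rec X. c.(0\{b,c} + c.X) + b.d.(X + X))) :: —d→ m3
  m2 = 0\{b,c} + c.(rec X. c.(0\{b,c} + c.X) + b.d.(X + X)) :: —c→ m0
  m3 = (rec X. c.(0\{b,c} + c.X) + b.d.(X + X)) + (rec X. c.(0\{b,c} + c.X) + b.d.(X + X)) :: —b→ m1, —c→ m2
Q's transition system — 4 states:
  n0 = rec X. c.(0\{b,c} + c.X + c.X) + b.d.(X + X) :: —b→ n1, —c→ n2
  n1 = d.((rec X. c.(0\{b,c} + c.X + c.X) + b.d.(X + X)) + (rec X. c.(0\{b,c} + c.X + c.X) + b.d.(X + X))) :: —d→ n3
  n2 = 0\{b,c} + c.(rec X. c.(0\{b,c} + c.X + c.X) + b.d.(X + X)) + c.(rec X. c.(0\{b,c} + c.X + c.X) + b.d.(X + X)) :: —c→ n0
  n3 = (rec X. c.(0\{b,c} + c.X + c.X) + b.d.(X + X)) + (rec X. c.(0\{b,c} + c.X + c.X) + b.d.(X + X)) :: —b→ n1, —c→ n2
Partition-refinement fixed point:
  B0 = {m0, m3, n0, n3}
  B1 = {m1, n1}
  B2 = {m2, n2}
m0 ∈ B0, n0 ∈ B0 → same block
Bisimilar ⇒ trace-equivalent.

trace-equivalent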